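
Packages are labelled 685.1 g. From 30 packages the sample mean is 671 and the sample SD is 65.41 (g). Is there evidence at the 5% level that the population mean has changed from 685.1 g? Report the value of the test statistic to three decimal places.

H0: μ = 685.1; H1: μ ≠ 685.1 (one-sample t-test, two-sided).
t = (x̄ − μ₀)/(s/√n) = (671 − 685.1)/(65.41/√30) = -1.181
df = n − 1 = 29
Two-sided p-value ≈ 0.247
Since p ≈ 0.247 > α = 0.05, fail to reject H0; the data do not provide sufficient evidence against H0.

-1.181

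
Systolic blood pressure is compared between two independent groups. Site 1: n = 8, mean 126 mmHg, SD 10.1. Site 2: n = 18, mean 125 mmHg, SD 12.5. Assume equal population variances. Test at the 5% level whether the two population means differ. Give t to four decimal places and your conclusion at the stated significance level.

t = 0.1986; fail to reject H0

Let group 1 = site 1, group 2 = site 2. H0: μ_1 = μ_2; H1: μ_1 ≠ μ_2 (two-sample pooled-variance t-test, two-sided).
s_p² = [(8−1)·10.1² + (18−1)·12.5²]/(8+18−2) = 140.43
t = (126 − 125)/√[140.43·(1/8 + 1/18)] = 0.1986
df = n₁ + n₂ − 2 = 24
Two-sided p-value ≈ 0.844
Since p ≈ 0.844 > α = 0.05, fail to reject H0; the data do not provide sufficient evidence against H0.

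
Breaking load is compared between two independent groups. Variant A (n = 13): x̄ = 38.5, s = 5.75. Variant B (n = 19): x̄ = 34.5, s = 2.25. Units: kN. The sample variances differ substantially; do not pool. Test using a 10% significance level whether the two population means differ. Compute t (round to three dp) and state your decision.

Let group 1 = variant A, group 2 = variant B. H0: μ_1 = μ_2; H1: μ_1 ≠ μ_2 (Welch's two-sample t-test, two-sided).
t = (x̄_1 − x̄_2)/√(s_1²/n_1 + s_2²/n_2) = (38.5 − 34.5)/√(5.75²/13 + 2.25²/19) = 2.386
Welch–Satterthwaite df ≈ 14.54
Two-sided p-value ≈ 0.0311
Since p ≈ 0.0311 < α = 0.1, reject H0; the evidence is statistically significant.

t = 2.386; reject H0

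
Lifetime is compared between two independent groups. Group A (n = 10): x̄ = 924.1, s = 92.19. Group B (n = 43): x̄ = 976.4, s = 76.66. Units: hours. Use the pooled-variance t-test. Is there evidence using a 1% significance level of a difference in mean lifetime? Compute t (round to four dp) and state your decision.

Let group 1 = group A, group 2 = group B. H0: μ_1 = μ_2; H1: μ_1 ≠ μ_2 (two-sample pooled-variance t-test, two-sided).
s_p² = [(10−1)·92.19² + (43−1)·76.66²]/(10+43−2) = 6339.5
t = (924.1 − 976.4)/√[6339.5·(1/10 + 1/43)] = -1.8710
df = n₁ + n₂ − 2 = 51
Two-sided p-value ≈ 0.0671
Since p ≈ 0.0671 > α = 0.01, fail to reject H0; the evidence is not statistically significant.

t = -1.8710; fail to reject H0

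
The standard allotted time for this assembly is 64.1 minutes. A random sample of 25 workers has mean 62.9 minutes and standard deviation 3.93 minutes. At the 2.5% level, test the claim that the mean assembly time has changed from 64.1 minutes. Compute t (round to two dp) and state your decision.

t = -1.53; fail to reject H0

H0: μ = 64.1; H1: μ ≠ 64.1 (one-sample t-test, two-sided).
t = (x̄ − μ₀)/(s/√n) = (62.9 − 64.1)/(3.93/√25) = -1.53
df = n − 1 = 24
Two-sided p-value ≈ 0.1399
Since p ≈ 0.1399 > α = 0.025, fail to reject H0; the evidence is not statistically significant.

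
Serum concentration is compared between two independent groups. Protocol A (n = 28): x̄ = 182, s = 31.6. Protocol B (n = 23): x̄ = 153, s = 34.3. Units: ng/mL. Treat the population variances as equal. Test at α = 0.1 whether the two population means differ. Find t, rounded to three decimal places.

3.138

Let group 1 = protocol A, group 2 = protocol B. H0: μ_1 = μ_2; H1: μ_1 ≠ μ_2 (two-sample pooled-variance t-test, two-sided).
s_p² = [(28−1)·31.6² + (23−1)·34.3²]/(28+23−2) = 1078.45
t = (182 − 153)/√[1078.45·(1/28 + 1/23)] = 3.138
df = n₁ + n₂ − 2 = 49
Two-sided p-value ≈ 0.0029
Since p ≈ 0.0029 < α = 0.1, reject H0; the evidence is statistically significant.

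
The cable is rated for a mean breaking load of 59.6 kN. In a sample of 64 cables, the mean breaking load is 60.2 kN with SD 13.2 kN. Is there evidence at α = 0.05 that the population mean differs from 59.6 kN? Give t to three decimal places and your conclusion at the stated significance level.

H0: μ = 59.6; H1: μ ≠ 59.6 (one-sample t-test, two-sided).
t = (x̄ − μ₀)/(s/√n) = (60.2 − 59.6)/(13.2/√64) = 0.364
df = n − 1 = 63
Two-sided p-value ≈ 0.717
Since p ≈ 0.717 > α = 0.05, fail to reject H0; the evidence is not statistically significant.

t = 0.364; fail to reject H0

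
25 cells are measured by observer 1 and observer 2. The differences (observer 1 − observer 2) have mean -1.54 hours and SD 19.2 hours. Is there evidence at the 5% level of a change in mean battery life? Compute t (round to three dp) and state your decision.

t = -0.401; fail to reject H0

H0: μ_d = 0; H1: μ_d ≠ 0 (paired t-test on the differences, two-sided).
t = d̄/(s_d/√n) = -1.54/(19.2/√25) = -0.401
df = n − 1 = 24
Two-sided p-value ≈ 0.6919
Since p ≈ 0.6919 > α = 0.05, fail to reject H0; the evidence is not statistically significant.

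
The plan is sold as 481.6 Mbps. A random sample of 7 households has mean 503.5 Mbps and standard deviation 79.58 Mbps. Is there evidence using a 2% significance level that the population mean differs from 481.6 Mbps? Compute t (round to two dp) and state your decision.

t = 0.73; fail to reject H0

H0: μ = 481.6; H1: μ ≠ 481.6 (one-sample t-test, two-sided).
t = (x̄ − μ₀)/(s/√n) = (503.5 − 481.6)/(79.58/√7) = 0.73
df = n − 1 = 6
Two-sided p-value ≈ 0.494
Since p ≈ 0.494 > α = 0.02, fail to reject H0; the evidence is not statistically significant.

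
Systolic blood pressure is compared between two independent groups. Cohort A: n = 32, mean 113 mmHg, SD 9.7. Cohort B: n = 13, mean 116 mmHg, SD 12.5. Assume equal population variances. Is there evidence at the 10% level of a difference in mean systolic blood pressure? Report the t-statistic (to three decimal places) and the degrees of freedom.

t = -0.864, df = 43

Let group 1 = cohort A, group 2 = cohort B. H0: μ_1 = μ_2; H1: μ_1 ≠ μ_2 (two-sample pooled-variance t-test, two-sided).
s_p² = [(32−1)·9.7² + (13−1)·12.5²]/(32+13−2) = 111.437
t = (113 − 116)/√[111.437·(1/32 + 1/13)] = -0.864
df = n₁ + n₂ − 2 = 43
Two-sided p-value ≈ 0.3923
Since p ≈ 0.3923 > α = 0.1, fail to reject H0; the evidence is not statistically significant.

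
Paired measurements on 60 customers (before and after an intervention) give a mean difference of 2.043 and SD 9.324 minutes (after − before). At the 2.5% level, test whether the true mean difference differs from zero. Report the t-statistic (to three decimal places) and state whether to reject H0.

t = 1.697; fail to reject H0

H0: μ_d = 0; H1: μ_d ≠ 0 (paired t-test on the differences, two-sided).
t = d̄/(s_d/√n) = 2.043/(9.324/√60) = 1.697
df = n − 1 = 59
Two-sided p-value ≈ 0.0949
Since p ≈ 0.0949 > α = 0.025, fail to reject H0; the evidence is not statistically significant.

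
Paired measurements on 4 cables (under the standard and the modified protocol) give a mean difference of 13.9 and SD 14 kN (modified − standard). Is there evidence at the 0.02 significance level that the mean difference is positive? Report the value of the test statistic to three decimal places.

1.986

H0: μ_d = 0; H1: μ_d > 0 (paired t-test on the differences, right-tailed).
t = d̄/(s_d/√n) = 13.9/(14/√4) = 1.986
df = n − 1 = 3
p-value = P(T ≥ 1.986) ≈ 0.0706
Since p ≈ 0.0706 > α = 0.02, fail to reject H0; the evidence is not statistically significant.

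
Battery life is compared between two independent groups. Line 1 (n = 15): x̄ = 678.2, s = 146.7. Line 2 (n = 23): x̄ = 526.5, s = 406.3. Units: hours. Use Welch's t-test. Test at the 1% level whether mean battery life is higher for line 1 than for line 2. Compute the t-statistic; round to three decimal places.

1.635

Let group 1 = line 1, group 2 = line 2. H0: μ_1 = μ_2; H1: μ_1 > μ_2 (Welch's two-sample t-test, right-tailed).
t = (x̄_1 − x̄_2)/√(s_1²/n_1 + s_2²/n_2) = (678.2 − 526.5)/√(146.7²/15 + 406.3²/23) = 1.635
Welch–Satterthwaite df ≈ 29.80
p-value = P(T ≥ 1.635) ≈ 0.056
Since p ≈ 0.056 > α = 0.01, fail to reject H0; the data do not provide sufficient evidence against H0.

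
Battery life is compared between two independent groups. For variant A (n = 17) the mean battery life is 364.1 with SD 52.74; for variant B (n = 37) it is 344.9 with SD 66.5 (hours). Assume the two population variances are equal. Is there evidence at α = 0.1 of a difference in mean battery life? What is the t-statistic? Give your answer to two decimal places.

1.05

Let group 1 = variant A, group 2 = variant B. H0: μ_1 = μ_2; H1: μ_1 ≠ μ_2 (two-sample pooled-variance t-test, two-sided).
s_p² = [(17−1)·52.74² + (37−1)·66.5²]/(17+37−2) = 3917.41
t = (364.1 − 344.9)/√[3917.41·(1/17 + 1/37)] = 1.05
df = n₁ + n₂ − 2 = 52
Two-sided p-value ≈ 0.3000
Since p ≈ 0.3000 > α = 0.1, fail to reject H0; the evidence is not statistically significant.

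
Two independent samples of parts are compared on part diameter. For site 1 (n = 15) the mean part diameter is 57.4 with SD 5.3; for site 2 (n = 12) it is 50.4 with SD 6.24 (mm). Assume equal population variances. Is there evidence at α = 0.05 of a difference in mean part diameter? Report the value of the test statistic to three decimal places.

Let group 1 = site 1, group 2 = site 2. H0: μ_1 = μ_2; H1: μ_1 ≠ μ_2 (two-sample pooled-variance t-test, two-sided).
s_p² = [(15−1)·5.3² + (12−1)·6.24²]/(15+12−2) = 32.8629
t = (57.4 − 50.4)/√[32.8629·(1/15 + 1/12)] = 3.153
df = n₁ + n₂ − 2 = 25
Two-sided p-value ≈ 0.004
Since p ≈ 0.004 < α = 0.05, reject H0; the evidence is statistically significant.

3.153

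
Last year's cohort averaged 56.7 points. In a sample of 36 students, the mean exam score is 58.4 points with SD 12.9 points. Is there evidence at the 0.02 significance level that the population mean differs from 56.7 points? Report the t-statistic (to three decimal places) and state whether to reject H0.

H0: μ = 56.7; H1: μ ≠ 56.7 (one-sample t-test, two-sided).
t = (x̄ − μ₀)/(s/√n) = (58.4 − 56.7)/(12.9/√36) = 0.791
df = n − 1 = 35
Two-sided p-value ≈ 0.4344
Since p ≈ 0.4344 > α = 0.02, fail to reject H0; the data do not provide sufficient evidence against H0.

t = 0.791; fail to reject H0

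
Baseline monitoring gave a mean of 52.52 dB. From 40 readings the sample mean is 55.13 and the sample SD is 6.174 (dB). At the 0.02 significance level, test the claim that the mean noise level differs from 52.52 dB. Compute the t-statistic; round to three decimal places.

2.674

H0: μ = 52.52; H1: μ ≠ 52.52 (one-sample t-test, two-sided).
t = (x̄ − μ₀)/(s/√n) = (55.13 − 52.52)/(6.174/√40) = 2.674
df = n − 1 = 39
Two-sided p-value ≈ 0.011
Since p ≈ 0.011 < α = 0.02, reject H0; the data support H1.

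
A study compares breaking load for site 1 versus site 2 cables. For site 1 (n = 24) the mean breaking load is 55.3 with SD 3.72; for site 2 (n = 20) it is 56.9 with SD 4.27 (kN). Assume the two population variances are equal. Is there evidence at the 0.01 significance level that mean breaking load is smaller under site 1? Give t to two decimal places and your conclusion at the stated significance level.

t = -1.33; fail to reject H0

Let group 1 = site 1, group 2 = site 2. H0: μ_1 = μ_2; H1: μ_1 < μ_2 (two-sample pooled-variance t-test, left-tailed).
s_p² = [(24−1)·3.72² + (20−1)·4.27²]/(24+20−2) = 15.8264
t = (55.3 − 56.9)/√[15.8264·(1/24 + 1/20)] = -1.33
df = n₁ + n₂ − 2 = 42
p-value = P(T ≤ -1.33) ≈ 0.096
Since p ≈ 0.096 > α = 0.01, fail to reject H0; the data do not provide sufficient evidence against H0.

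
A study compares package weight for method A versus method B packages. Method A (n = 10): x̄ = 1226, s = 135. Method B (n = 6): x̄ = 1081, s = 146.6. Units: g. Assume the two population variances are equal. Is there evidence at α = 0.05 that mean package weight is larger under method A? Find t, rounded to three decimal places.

2.016

Let group 1 = method A, group 2 = method B. H0: μ_1 = μ_2; H1: μ_1 > μ_2 (two-sample pooled-variance t-test, right-tailed).
s_p² = [(10−1)·135² + (6−1)·146.6²]/(10+6−2) = 19391.6
t = (1226 − 1081)/√[19391.6·(1/10 + 1/6)] = 2.016
df = n₁ + n₂ − 2 = 14
p-value = P(T ≥ 2.016) ≈ 0.0317
Since p ≈ 0.0317 < α = 0.05, reject H0; the evidence is statistically significant.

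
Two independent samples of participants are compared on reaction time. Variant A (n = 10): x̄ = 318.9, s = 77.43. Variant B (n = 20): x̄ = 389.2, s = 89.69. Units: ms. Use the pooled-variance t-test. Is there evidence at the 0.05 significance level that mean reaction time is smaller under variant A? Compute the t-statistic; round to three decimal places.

-2.112

Let group 1 = variant A, group 2 = variant B. H0: μ_1 = μ_2; H1: μ_1 < μ_2 (two-sample pooled-variance t-test, left-tailed).
s_p² = [(10−1)·77.43² + (20−1)·89.69²]/(10+20−2) = 7385.72
t = (318.9 − 389.2)/√[7385.72·(1/10 + 1/20)] = -2.112
df = n₁ + n₂ − 2 = 28
p-value = P(T ≤ -2.112) ≈ 0.0219
Since p ≈ 0.0219 < α = 0.05, reject H0; the evidence is statistically significant.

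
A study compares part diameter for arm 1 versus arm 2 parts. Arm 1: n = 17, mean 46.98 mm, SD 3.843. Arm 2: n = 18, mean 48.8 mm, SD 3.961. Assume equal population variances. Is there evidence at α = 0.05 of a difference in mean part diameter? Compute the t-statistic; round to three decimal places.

Let group 1 = arm 1, group 2 = arm 2. H0: μ_1 = μ_2; H1: μ_1 ≠ μ_2 (two-sample pooled-variance t-test, two-sided).
s_p² = [(17−1)·3.843² + (18−1)·3.961²]/(17+18−2) = 15.243
t = (46.98 − 48.8)/√[15.243·(1/17 + 1/18)] = -1.378
df = n₁ + n₂ − 2 = 33
Two-sided p-value ≈ 0.177
Since p ≈ 0.177 > α = 0.05, fail to reject H0; the data do not provide sufficient evidence against H0.

-1.378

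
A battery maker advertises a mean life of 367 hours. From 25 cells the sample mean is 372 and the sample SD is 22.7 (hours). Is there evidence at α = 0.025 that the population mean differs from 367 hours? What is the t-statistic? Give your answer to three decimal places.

1.101

H0: μ = 367; H1: μ ≠ 367 (one-sample t-test, two-sided).
t = (x̄ − μ₀)/(s/√n) = (372 − 367)/(22.7/√25) = 1.101
df = n − 1 = 24
Two-sided p-value ≈ 0.282
Since p ≈ 0.282 > α = 0.025, fail to reject H0; the evidence is not statistically significant.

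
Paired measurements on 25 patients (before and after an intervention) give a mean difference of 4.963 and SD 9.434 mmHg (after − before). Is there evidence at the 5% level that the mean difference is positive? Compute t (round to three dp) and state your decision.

H0: μ_d = 0; H1: μ_d > 0 (paired t-test on the differences, right-tailed).
t = d̄/(s_d/√n) = 4.963/(9.434/√25) = 2.630
df = n − 1 = 24
p-value = P(T ≥ 2.630) ≈ 0.0073
Since p ≈ 0.0073 < α = 0.05, reject H0; the evidence is statistically significant.

t = 2.630; reject H0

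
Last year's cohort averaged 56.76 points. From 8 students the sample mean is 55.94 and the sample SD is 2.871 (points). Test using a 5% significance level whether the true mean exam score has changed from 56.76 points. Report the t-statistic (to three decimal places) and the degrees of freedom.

t = -0.808, df = 7

H0: μ = 56.76; H1: μ ≠ 56.76 (one-sample t-test, two-sided).
t = (x̄ − μ₀)/(s/√n) = (55.94 − 56.76)/(2.871/√8) = -0.808
df = n − 1 = 7
Two-sided p-value ≈ 0.446
Since p ≈ 0.446 > α = 0.05, fail to reject H0; the data do not provide sufficient evidence against H0.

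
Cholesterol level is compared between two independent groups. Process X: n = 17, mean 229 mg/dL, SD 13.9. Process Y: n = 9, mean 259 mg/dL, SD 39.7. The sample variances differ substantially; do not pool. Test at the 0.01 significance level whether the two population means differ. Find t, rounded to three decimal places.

-2.197

Let group 1 = process X, group 2 = process Y. H0: μ_1 = μ_2; H1: μ_1 ≠ μ_2 (Welch's two-sample t-test, two-sided).
t = (x̄_1 − x̄_2)/√(s_1²/n_1 + s_2²/n_2) = (229 − 259)/√(13.9²/17 + 39.7²/9) = -2.197
Welch–Satterthwaite df ≈ 9.05
Two-sided p-value ≈ 0.0555
Since p ≈ 0.0555 > α = 0.01, fail to reject H0; the evidence is not statistically significant.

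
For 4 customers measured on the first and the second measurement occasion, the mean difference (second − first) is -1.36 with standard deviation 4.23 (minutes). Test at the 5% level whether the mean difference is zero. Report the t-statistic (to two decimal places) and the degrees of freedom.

H0: μ_d = 0; H1: μ_d ≠ 0 (paired t-test on the differences, two-sided).
t = d̄/(s_d/√n) = -1.36/(4.23/√4) = -0.64
df = n − 1 = 3
Two-sided p-value ≈ 0.5660
Since p ≈ 0.5660 > α = 0.05, fail to reject H0; the data do not provide sufficient evidence against H0.

t = -0.64, df = 3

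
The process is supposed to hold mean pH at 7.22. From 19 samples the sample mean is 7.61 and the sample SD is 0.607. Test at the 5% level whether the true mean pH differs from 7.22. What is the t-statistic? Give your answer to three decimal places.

2.801

H0: μ = 7.22; H1: μ ≠ 7.22 (one-sample t-test, two-sided).
t = (x̄ − μ₀)/(s/√n) = (7.61 − 7.22)/(0.607/√19) = 2.801
df = n − 1 = 18
Two-sided p-value ≈ 0.012
Since p ≈ 0.012 < α = 0.05, reject H0; the data support H1.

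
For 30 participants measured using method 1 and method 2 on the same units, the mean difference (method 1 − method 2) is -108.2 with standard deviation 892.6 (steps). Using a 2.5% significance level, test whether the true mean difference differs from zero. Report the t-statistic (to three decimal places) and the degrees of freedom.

H0: μ_d = 0; H1: μ_d ≠ 0 (paired t-test on the differences, two-sided).
t = d̄/(s_d/√n) = -108.2/(892.6/√30) = -0.664
df = n − 1 = 29
Two-sided p-value ≈ 0.512
Since p ≈ 0.512 > α = 0.025, fail to reject H0; the data do not provide sufficient evidence against H0.

t = -0.664, df = 29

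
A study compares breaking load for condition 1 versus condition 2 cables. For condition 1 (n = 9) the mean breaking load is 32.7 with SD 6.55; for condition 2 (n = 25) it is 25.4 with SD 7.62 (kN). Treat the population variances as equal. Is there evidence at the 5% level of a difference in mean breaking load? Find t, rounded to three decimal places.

Let group 1 = condition 1, group 2 = condition 2. H0: μ_1 = μ_2; H1: μ_1 ≠ μ_2 (two-sample pooled-variance t-test, two-sided).
s_p² = [(9−1)·6.55² + (25−1)·7.62²]/(9+25−2) = 54.2739
t = (32.7 − 25.4)/√[54.2739·(1/9 + 1/25)] = 2.549
df = n₁ + n₂ − 2 = 32
Two-sided p-value ≈ 0.0158
Since p ≈ 0.0158 < α = 0.05, reject H0; the evidence is statistically significant.

2.549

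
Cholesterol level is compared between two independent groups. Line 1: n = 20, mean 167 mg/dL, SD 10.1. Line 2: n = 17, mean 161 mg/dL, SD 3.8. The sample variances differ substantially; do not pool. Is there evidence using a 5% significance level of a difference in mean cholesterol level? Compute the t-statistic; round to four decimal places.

2.4598

Let group 1 = line 1, group 2 = line 2. H0: μ_1 = μ_2; H1: μ_1 ≠ μ_2 (Welch's two-sample t-test, two-sided).
t = (x̄_1 − x̄_2)/√(s_1²/n_1 + s_2²/n_2) = (167 − 161)/√(10.1²/20 + 3.8²/17) = 2.4598
Welch–Satterthwaite df ≈ 25.03
Two-sided p-value ≈ 0.021
Since p ≈ 0.021 < α = 0.05, reject H0; the data support H1.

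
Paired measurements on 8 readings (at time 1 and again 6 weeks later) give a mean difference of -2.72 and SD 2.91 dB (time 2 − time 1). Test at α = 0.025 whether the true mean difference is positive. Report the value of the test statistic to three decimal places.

H0: μ_d = 0; H1: μ_d > 0 (paired t-test on the differences, right-tailed).
t = d̄/(s_d/√n) = -2.72/(2.91/√8) = -2.644
df = n − 1 = 7
p-value = P(T ≥ -2.644) ≈ 0.983
Since p ≈ 0.983 > α = 0.025, fail to reject H0; the evidence is not statistically significant.

-2.644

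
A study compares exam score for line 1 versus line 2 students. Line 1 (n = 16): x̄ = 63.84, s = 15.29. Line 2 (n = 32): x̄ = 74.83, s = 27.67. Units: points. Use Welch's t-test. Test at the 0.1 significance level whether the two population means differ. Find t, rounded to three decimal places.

-1.770

Let group 1 = line 1, group 2 = line 2. H0: μ_1 = μ_2; H1: μ_1 ≠ μ_2 (Welch's two-sample t-test, two-sided).
t = (x̄_1 − x̄_2)/√(s_1²/n_1 + s_2²/n_2) = (63.84 − 74.83)/√(15.29²/16 + 27.67²/32) = -1.770
Welch–Satterthwaite df ≈ 45.42
Two-sided p-value ≈ 0.083
Since p ≈ 0.083 < α = 0.1, reject H0; the data support H1.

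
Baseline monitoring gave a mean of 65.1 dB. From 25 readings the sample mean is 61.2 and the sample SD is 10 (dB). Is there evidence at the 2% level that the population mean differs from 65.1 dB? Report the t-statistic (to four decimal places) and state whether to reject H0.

t = -1.9500; fail to reject H0

H0: μ = 65.1; H1: μ ≠ 65.1 (one-sample t-test, two-sided).
t = (x̄ − μ₀)/(s/√n) = (61.2 − 65.1)/(10/√25) = -1.9500
df = n − 1 = 24
Two-sided p-value ≈ 0.0630
Since p ≈ 0.0630 > α = 0.02, fail to reject H0; the data do not provide sufficient evidence against H0.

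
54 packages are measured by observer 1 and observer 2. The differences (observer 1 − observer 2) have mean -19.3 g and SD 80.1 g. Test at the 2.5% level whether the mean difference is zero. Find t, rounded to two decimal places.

-1.77

H0: μ_d = 0; H1: μ_d ≠ 0 (paired t-test on the differences, two-sided).
t = d̄/(s_d/√n) = -19.3/(80.1/√54) = -1.77
df = n − 1 = 53
Two-sided p-value ≈ 0.0824
Since p ≈ 0.0824 > α = 0.025, fail to reject H0; the data do not provide sufficient evidence against H0.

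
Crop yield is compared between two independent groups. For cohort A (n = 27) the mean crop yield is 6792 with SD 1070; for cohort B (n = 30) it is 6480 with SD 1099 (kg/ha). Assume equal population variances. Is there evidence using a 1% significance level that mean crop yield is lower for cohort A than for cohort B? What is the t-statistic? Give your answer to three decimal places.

1.084

Let group 1 = cohort A, group 2 = cohort B. H0: μ_1 = μ_2; H1: μ_1 < μ_2 (two-sample pooled-variance t-test, left-tailed).
s_p² = [(27−1)·1070² + (30−1)·1099²]/(27+30−2) = 1178070
t = (6792 − 6480)/√[1178070·(1/27 + 1/30)] = 1.084
df = n₁ + n₂ − 2 = 55
p-value = P(T ≤ 1.084) ≈ 0.8584
Since p ≈ 0.8584 > α = 0.01, fail to reject H0; the data do not provide sufficient evidence against H0.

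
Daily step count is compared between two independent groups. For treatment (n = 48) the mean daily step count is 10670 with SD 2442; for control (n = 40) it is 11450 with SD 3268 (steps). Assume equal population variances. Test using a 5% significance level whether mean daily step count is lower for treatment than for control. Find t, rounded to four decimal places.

Let group 1 = treatment, group 2 = control. H0: μ_1 = μ_2; H1: μ_1 < μ_2 (two-sample pooled-variance t-test, left-tailed).
s_p² = [(48−1)·2442² + (40−1)·3268²]/(48+40−2) = 8102220
t = (10670 − 11450)/√[8102220·(1/48 + 1/40)] = -1.2800
df = n₁ + n₂ − 2 = 86
p-value = P(T ≤ -1.2800) ≈ 0.102
Since p ≈ 0.102 > α = 0.05, fail to reject H0; the data do not provide sufficient evidence against H0.

-1.2800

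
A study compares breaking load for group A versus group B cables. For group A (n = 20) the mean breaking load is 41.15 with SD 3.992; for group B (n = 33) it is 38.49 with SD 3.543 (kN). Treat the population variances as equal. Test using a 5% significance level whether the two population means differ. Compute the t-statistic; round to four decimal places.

Let group 1 = group A, group 2 = group B. H0: μ_1 = μ_2; H1: μ_1 ≠ μ_2 (two-sample pooled-variance t-test, two-sided).
s_p² = [(20−1)·3.992² + (33−1)·3.543²]/(20+33−2) = 13.8133
t = (41.15 − 38.49)/√[13.8133·(1/20 + 1/33)] = 2.5256
df = n₁ + n₂ − 2 = 51
Two-sided p-value ≈ 0.015
Since p ≈ 0.015 < α = 0.05, reject H0; the data support H1.

2.5256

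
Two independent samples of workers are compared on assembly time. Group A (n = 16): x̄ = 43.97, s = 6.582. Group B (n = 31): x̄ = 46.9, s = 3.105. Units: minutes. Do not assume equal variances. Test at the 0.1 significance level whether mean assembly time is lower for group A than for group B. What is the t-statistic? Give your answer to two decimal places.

-1.69

Let group 1 = group A, group 2 = group B. H0: μ_1 = μ_2; H1: μ_1 < μ_2 (Welch's two-sample t-test, left-tailed).
t = (x̄_1 − x̄_2)/√(s_1²/n_1 + s_2²/n_2) = (43.97 − 46.9)/√(6.582²/16 + 3.105²/31) = -1.69
Welch–Satterthwaite df ≈ 18.52
p-value = P(T ≤ -1.69) ≈ 0.054
Since p ≈ 0.054 < α = 0.1, reject H0; the data support H1.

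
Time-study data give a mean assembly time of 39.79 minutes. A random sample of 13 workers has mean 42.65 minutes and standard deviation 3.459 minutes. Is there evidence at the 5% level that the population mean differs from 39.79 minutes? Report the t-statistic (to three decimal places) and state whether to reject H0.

t = 2.981; reject H0

H0: μ = 39.79; H1: μ ≠ 39.79 (one-sample t-test, two-sided).
t = (x̄ − μ₀)/(s/√n) = (42.65 − 39.79)/(3.459/√13) = 2.981
df = n − 1 = 12
Two-sided p-value ≈ 0.011
Since p ≈ 0.011 < α = 0.05, reject H0; the data support H1.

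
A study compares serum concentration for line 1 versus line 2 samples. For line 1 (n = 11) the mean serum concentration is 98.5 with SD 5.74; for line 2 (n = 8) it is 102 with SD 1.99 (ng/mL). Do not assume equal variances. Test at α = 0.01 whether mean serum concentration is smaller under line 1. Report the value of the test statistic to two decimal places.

Let group 1 = line 1, group 2 = line 2. H0: μ_1 = μ_2; H1: μ_1 < μ_2 (Welch's two-sample t-test, left-tailed).
t = (x̄_1 − x̄_2)/√(s_1²/n_1 + s_2²/n_2) = (98.5 − 102)/√(5.74²/11 + 1.99²/8) = -1.87
Welch–Satterthwaite df ≈ 13.07
p-value = P(T ≤ -1.87) ≈ 0.042
Since p ≈ 0.042 > α = 0.01, fail to reject H0; the evidence is not statistically significant.

-1.87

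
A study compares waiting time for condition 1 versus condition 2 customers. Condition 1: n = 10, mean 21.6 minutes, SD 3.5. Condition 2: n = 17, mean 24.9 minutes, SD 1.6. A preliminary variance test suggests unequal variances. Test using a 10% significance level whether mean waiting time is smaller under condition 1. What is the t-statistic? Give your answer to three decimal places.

-2.814

Let group 1 = condition 1, group 2 = condition 2. H0: μ_1 = μ_2; H1: μ_1 < μ_2 (Welch's two-sample t-test, left-tailed).
t = (x̄_1 − x̄_2)/√(s_1²/n_1 + s_2²/n_2) = (21.6 − 24.9)/√(3.5²/10 + 1.6²/17) = -2.814
Welch–Satterthwaite df ≈ 11.25
p-value = P(T ≤ -2.814) ≈ 0.008
Since p ≈ 0.008 < α = 0.1, reject H0; the data support H1.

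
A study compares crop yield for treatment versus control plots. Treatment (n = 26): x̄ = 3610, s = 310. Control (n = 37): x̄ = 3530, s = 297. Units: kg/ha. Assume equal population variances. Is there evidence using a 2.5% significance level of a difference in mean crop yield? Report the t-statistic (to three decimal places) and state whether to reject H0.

Let group 1 = treatment, group 2 = control. H0: μ_1 = μ_2; H1: μ_1 ≠ μ_2 (two-sample pooled-variance t-test, two-sided).
s_p² = [(26−1)·310² + (37−1)·297²]/(26+37−2) = 91443
t = (3610 − 3530)/√[91443·(1/26 + 1/37)] = 1.034
df = n₁ + n₂ − 2 = 61
Two-sided p-value ≈ 0.305
Since p ≈ 0.305 > α = 0.025, fail to reject H0; the data do not provide sufficient evidence against H0.

t = 1.034; fail to reject H0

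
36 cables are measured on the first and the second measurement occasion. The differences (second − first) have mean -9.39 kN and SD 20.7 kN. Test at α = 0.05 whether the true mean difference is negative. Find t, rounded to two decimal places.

H0: μ_d = 0; H1: μ_d < 0 (paired t-test on the differences, left-tailed).
t = d̄/(s_d/√n) = -9.39/(20.7/√36) = -2.72
df = n − 1 = 35
p-value = P(T ≤ -2.72) ≈ 0.005
Since p ≈ 0.005 < α = 0.05, reject H0; the data support H1.

-2.72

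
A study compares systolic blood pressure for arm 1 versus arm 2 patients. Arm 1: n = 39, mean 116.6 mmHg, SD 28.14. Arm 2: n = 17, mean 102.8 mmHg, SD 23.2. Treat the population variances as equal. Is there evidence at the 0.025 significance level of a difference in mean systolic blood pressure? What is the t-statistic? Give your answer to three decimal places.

1.774

Let group 1 = arm 1, group 2 = arm 2. H0: μ_1 = μ_2; H1: μ_1 ≠ μ_2 (two-sample pooled-variance t-test, two-sided).
s_p² = [(39−1)·28.14² + (17−1)·23.2²]/(39+17−2) = 716.713
t = (116.6 − 102.8)/√[716.713·(1/39 + 1/17)] = 1.774
df = n₁ + n₂ − 2 = 54
Two-sided p-value ≈ 0.082
Since p ≈ 0.082 > α = 0.025, fail to reject H0; the evidence is not statistically significant.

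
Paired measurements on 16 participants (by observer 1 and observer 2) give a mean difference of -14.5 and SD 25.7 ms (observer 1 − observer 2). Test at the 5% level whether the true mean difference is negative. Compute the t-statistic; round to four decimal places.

H0: μ_d = 0; H1: μ_d < 0 (paired t-test on the differences, left-tailed).
t = d̄/(s_d/√n) = -14.5/(25.7/√16) = -2.2568
df = n − 1 = 15
p-value = P(T ≤ -2.2568) ≈ 0.0197
Since p ≈ 0.0197 < α = 0.05, reject H0; the data support H1.

-2.2568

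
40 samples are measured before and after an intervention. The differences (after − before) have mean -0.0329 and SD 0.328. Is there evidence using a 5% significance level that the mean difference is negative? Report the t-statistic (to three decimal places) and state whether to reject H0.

t = -0.634; fail to reject H0

H0: μ_d = 0; H1: μ_d < 0 (paired t-test on the differences, left-tailed).
t = d̄/(s_d/√n) = -0.0329/(0.328/√40) = -0.634
df = n − 1 = 39
p-value = P(T ≤ -0.634) ≈ 0.2648
Since p ≈ 0.2648 > α = 0.05, fail to reject H0; the evidence is not statistically significant.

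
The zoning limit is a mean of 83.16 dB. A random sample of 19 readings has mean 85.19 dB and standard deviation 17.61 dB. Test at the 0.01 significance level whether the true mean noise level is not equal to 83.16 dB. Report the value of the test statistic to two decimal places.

0.50

H0: μ = 83.16; H1: μ ≠ 83.16 (one-sample t-test, two-sided).
t = (x̄ − μ₀)/(s/√n) = (85.19 − 83.16)/(17.61/√19) = 0.50
df = n − 1 = 18
Two-sided p-value ≈ 0.6214
Since p ≈ 0.6214 > α = 0.01, fail to reject H0; the evidence is not statistically significant.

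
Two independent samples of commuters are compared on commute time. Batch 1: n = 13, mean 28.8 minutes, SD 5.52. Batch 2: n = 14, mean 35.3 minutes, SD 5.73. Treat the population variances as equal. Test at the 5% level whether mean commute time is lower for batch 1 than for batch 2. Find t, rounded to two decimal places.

-3.00

Let group 1 = batch 1, group 2 = batch 2. H0: μ_1 = μ_2; H1: μ_1 < μ_2 (two-sample pooled-variance t-test, left-tailed).
s_p² = [(13−1)·5.52² + (14−1)·5.73²]/(13+14−2) = 31.6989
t = (28.8 − 35.3)/√[31.6989·(1/13 + 1/14)] = -3.00
df = n₁ + n₂ − 2 = 25
p-value = P(T ≤ -3.00) ≈ 0.003
Since p ≈ 0.003 < α = 0.05, reject H0; the data support H1.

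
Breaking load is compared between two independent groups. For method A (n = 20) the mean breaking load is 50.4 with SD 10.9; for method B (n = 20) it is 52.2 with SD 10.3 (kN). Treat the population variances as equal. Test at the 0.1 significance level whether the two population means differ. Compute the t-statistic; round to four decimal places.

-0.5368

Let group 1 = method A, group 2 = method B. H0: μ_1 = μ_2; H1: μ_1 ≠ μ_2 (two-sample pooled-variance t-test, two-sided).
s_p² = [(20−1)·10.9² + (20−1)·10.3²]/(20+20−2) = 112.45
t = (50.4 − 52.2)/√[112.45·(1/20 + 1/20)] = -0.5368
df = n₁ + n₂ − 2 = 38
Two-sided p-value ≈ 0.5946
Since p ≈ 0.5946 > α = 0.1, fail to reject H0; the evidence is not statistically significant.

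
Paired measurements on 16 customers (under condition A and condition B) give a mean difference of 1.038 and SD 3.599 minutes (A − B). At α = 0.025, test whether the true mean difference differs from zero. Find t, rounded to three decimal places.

1.154

H0: μ_d = 0; H1: μ_d ≠ 0 (paired t-test on the differences, two-sided).
t = d̄/(s_d/√n) = 1.038/(3.599/√16) = 1.154
df = n − 1 = 15
Two-sided p-value ≈ 0.2667
Since p ≈ 0.2667 > α = 0.025, fail to reject H0; the data do not provide sufficient evidence against H0.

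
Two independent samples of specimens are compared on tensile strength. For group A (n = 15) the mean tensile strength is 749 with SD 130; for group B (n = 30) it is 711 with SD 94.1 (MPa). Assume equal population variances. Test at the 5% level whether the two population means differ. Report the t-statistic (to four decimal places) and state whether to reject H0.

Let group 1 = group A, group 2 = group B. H0: μ_1 = μ_2; H1: μ_1 ≠ μ_2 (two-sample pooled-variance t-test, two-sided).
s_p² = [(15−1)·130² + (30−1)·94.1²]/(15+30−2) = 11474.2
t = (749 − 711)/√[11474.2·(1/15 + 1/30)] = 1.1218
df = n₁ + n₂ − 2 = 43
Two-sided p-value ≈ 0.2682
Since p ≈ 0.2682 > α = 0.05, fail to reject H0; the data do not provide sufficient evidence against H0.

t = 1.1218; fail to reject H0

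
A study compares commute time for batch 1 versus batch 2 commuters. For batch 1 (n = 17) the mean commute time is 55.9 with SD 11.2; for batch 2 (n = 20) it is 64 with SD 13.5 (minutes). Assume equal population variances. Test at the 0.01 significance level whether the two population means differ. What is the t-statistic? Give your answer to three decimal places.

-1.964

Let group 1 = batch 1, group 2 = batch 2. H0: μ_1 = μ_2; H1: μ_1 ≠ μ_2 (two-sample pooled-variance t-test, two-sided).
s_p² = [(17−1)·11.2² + (20−1)·13.5²]/(17+20−2) = 156.28
t = (55.9 − 64)/√[156.28·(1/17 + 1/20)] = -1.964
df = n₁ + n₂ − 2 = 35
Two-sided p-value ≈ 0.0575
Since p ≈ 0.0575 > α = 0.01, fail to reject H0; the evidence is not statistically significant.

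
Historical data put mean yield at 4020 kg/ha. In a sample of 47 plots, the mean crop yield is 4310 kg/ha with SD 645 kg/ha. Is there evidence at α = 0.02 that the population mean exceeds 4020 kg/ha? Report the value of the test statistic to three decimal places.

H0: μ = 4020; H1: μ > 4020 (one-sample t-test, right-tailed).
t = (x̄ − μ₀)/(s/√n) = (4310 − 4020)/(645/√47) = 3.082
df = n − 1 = 46
p-value = P(T ≥ 3.082) ≈ 0.0017
Since p ≈ 0.0017 < α = 0.02, reject H0; the data support H1.

3.082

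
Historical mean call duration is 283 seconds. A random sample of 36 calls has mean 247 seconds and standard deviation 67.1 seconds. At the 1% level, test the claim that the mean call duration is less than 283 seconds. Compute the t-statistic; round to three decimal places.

H0: μ = 283; H1: μ < 283 (one-sample t-test, left-tailed).
t = (x̄ − μ₀)/(s/√n) = (247 − 283)/(67.1/√36) = -3.219
df = n − 1 = 35
p-value = P(T ≤ -3.219) ≈ 0.0014
Since p ≈ 0.0014 < α = 0.01, reject H0; the data support H1.

-3.219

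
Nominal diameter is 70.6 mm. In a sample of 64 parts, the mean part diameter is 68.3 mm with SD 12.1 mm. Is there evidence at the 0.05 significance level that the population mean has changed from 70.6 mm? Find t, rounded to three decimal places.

-1.521

H0: μ = 70.6; H1: μ ≠ 70.6 (one-sample t-test, two-sided).
t = (x̄ − μ₀)/(s/√n) = (68.3 − 70.6)/(12.1/√64) = -1.521
df = n − 1 = 63
Two-sided p-value ≈ 0.1333
Since p ≈ 0.1333 > α = 0.05, fail to reject H0; the evidence is not statistically significant.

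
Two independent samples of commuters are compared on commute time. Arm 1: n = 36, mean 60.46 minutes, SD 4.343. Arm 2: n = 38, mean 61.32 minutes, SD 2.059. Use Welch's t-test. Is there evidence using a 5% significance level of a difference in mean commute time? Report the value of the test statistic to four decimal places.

Let group 1 = arm 1, group 2 = arm 2. H0: μ_1 = μ_2; H1: μ_1 ≠ μ_2 (Welch's two-sample t-test, two-sided).
t = (x̄_1 − x̄_2)/√(s_1²/n_1 + s_2²/n_2) = (60.46 − 61.32)/√(4.343²/36 + 2.059²/38) = -1.0788
Welch–Satterthwaite df ≈ 49.37
Two-sided p-value ≈ 0.2859
Since p ≈ 0.2859 > α = 0.05, fail to reject H0; the data do not provide sufficient evidence against H0.

-1.0788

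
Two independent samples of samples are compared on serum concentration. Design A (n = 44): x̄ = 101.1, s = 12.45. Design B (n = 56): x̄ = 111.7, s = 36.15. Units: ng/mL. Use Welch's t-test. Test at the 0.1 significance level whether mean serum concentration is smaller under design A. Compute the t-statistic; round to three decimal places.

-2.045

Let group 1 = design A, group 2 = design B. H0: μ_1 = μ_2; H1: μ_1 < μ_2 (Welch's two-sample t-test, left-tailed).
t = (x̄_1 − x̄_2)/√(s_1²/n_1 + s_2²/n_2) = (101.1 − 111.7)/√(12.45²/44 + 36.15²/56) = -2.045
Welch–Satterthwaite df ≈ 70.80
p-value = P(T ≤ -2.045) ≈ 0.022
Since p ≈ 0.022 < α = 0.1, reject H0; the data support H1.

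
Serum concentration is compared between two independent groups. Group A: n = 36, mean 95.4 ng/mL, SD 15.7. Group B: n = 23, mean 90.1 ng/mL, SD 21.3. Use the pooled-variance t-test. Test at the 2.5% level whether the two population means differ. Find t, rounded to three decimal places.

Let group 1 = group A, group 2 = group B. H0: μ_1 = μ_2; H1: μ_1 ≠ μ_2 (two-sample pooled-variance t-test, two-sided).
s_p² = [(36−1)·15.7² + (23−1)·21.3²]/(36+23−2) = 326.462
t = (95.4 − 90.1)/√[326.462·(1/36 + 1/23)] = 1.099
df = n₁ + n₂ − 2 = 57
Two-sided p-value ≈ 0.2764
Since p ≈ 0.2764 > α = 0.025, fail to reject H0; the data do not provide sufficient evidence against H0.

1.099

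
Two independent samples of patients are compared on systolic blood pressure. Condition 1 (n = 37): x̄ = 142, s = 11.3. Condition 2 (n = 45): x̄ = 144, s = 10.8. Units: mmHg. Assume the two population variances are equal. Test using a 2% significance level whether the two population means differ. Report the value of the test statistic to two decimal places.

Let group 1 = condition 1, group 2 = condition 2. H0: μ_1 = μ_2; H1: μ_1 ≠ μ_2 (two-sample pooled-variance t-test, two-sided).
s_p² = [(37−1)·11.3² + (45−1)·10.8²]/(37+45−2) = 121.612
t = (142 − 144)/√[121.612·(1/37 + 1/45)] = -0.82
df = n₁ + n₂ − 2 = 80
Two-sided p-value ≈ 0.4162
Since p ≈ 0.4162 > α = 0.02, fail to reject H0; the evidence is not statistically significant.

-0.82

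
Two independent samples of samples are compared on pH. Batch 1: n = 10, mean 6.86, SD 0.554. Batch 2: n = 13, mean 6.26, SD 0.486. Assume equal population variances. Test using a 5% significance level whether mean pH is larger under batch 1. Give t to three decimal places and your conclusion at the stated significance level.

t = 2.763; reject H0

Let group 1 = batch 1, group 2 = batch 2. H0: μ_1 = μ_2; H1: μ_1 > μ_2 (two-sample pooled-variance t-test, right-tailed).
s_p² = [(10−1)·0.554² + (13−1)·0.486²]/(10+13−2) = 0.266505
t = (6.86 − 6.26)/√[0.266505·(1/10 + 1/13)] = 2.763
df = n₁ + n₂ − 2 = 21
p-value = P(T ≥ 2.763) ≈ 0.006
Since p ≈ 0.006 < α = 0.05, reject H0; the data support H1.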